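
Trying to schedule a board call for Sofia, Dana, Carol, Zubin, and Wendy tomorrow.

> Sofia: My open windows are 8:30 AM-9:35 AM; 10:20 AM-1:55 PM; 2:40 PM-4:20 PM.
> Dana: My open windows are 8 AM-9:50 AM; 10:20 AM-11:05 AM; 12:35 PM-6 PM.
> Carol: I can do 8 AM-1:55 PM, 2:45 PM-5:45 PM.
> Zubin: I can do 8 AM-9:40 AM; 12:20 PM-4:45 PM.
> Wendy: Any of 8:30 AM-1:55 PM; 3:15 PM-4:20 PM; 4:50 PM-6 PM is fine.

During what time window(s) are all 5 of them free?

08:30-09:35, 12:35-13:55, 15:15-16:20

Sofia ∩ Dana: 08:30-09:35, 10:20-11:05, 12:35-13:55, 14:40-16:20.
Sofia ∩ Dana ∩ Carol: 08:30-09:35, 10:20-11:05, 12:35-13:55, 14:45-16:20.
Sofia ∩ Dana ∩ Carol ∩ Zubin: 08:30-09:35, 12:35-13:55, 14:45-16:20.
Sofia ∩ Dana ∩ Carol ∩ Zubin ∩ Wendy: 08:30-09:35, 12:35-13:55, 15:15-16:20.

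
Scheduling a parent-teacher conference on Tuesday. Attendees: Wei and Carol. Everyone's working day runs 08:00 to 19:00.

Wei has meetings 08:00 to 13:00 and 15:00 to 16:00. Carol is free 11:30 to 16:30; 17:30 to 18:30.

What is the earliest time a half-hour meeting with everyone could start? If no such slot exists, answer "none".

Wei free: 13:00-15:00, 16:00-19:00 (invert busy blocks within the working day).
Carol free: 11:30-16:30, 17:30-18:30.
Wei ∩ Carol: 13:00-15:00, 16:00-16:30, 17:30-18:30.
So the common availability across everyone is 13:00-15:00, 16:00-16:30, 17:30-18:30.
The first common window of at least 30 minutes is 13:00-15:00, so the earliest start is 13:00.

13:00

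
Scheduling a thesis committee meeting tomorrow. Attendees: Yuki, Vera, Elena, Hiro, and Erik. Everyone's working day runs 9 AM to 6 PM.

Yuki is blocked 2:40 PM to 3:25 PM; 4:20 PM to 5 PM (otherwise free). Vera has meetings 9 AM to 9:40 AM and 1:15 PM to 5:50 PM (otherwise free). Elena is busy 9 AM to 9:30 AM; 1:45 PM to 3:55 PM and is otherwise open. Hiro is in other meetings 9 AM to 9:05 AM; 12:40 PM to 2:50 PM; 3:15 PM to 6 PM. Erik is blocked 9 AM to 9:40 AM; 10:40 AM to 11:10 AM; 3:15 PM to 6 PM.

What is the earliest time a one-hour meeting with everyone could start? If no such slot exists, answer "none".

09:40

Yuki free: 09:00-14:40, 15:25-16:20, 17:00-18:00 (invert busy blocks within the working day).
Vera free: 09:40-13:15, 17:50-18:00 (invert busy blocks within the working day).
Elena free: 09:30-13:45, 15:55-18:00 (invert busy blocks within the working day).
Hiro free: 09:05-12:40, 14:50-15:15 (invert busy blocks within the working day).
Erik free: 09:40-10:40, 11:10-15:15 (invert busy blocks within the working day).
Yuki ∩ Vera: 09:40-13:15, 17:50-18:00.
Yuki ∩ Vera ∩ Elena: 09:40-13:15, 17:50-18:00.
Yuki ∩ Vera ∩ Elena ∩ Hiro: 09:40-12:40.
Yuki ∩ Vera ∩ Elena ∩ Hiro ∩ Erik: 09:40-10:40, 11:10-12:40.
So the common availability across everyone is 09:40-10:40, 11:10-12:40.
The first common window of at least 60 minutes is 09:40-10:40, so the earliest start is 09:40.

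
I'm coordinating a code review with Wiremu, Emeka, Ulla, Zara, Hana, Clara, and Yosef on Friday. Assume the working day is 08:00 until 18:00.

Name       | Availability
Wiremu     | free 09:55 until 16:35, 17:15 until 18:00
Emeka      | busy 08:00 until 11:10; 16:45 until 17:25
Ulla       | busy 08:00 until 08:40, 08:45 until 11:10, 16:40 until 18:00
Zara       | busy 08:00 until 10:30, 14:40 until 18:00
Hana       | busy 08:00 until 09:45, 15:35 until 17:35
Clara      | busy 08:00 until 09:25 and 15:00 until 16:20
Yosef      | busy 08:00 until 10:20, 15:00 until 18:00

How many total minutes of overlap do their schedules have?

Wiremu free: 09:55-16:35, 17:15-18:00.
Emeka free: 11:10-16:45, 17:25-18:00 (invert busy blocks within the working day).
Ulla free: 08:40-08:45, 11:10-16:40 (invert busy blocks within the working day).
Zara free: 10:30-14:40 (invert busy blocks within the working day).
Hana free: 09:45-15:35, 17:35-18:00 (invert busy blocks within the working day).
Clara free: 09:25-15:00, 16:20-18:00 (invert busy blocks within the working day).
Yosef free: 10:20-15:00 (invert busy blocks within the working day).
Wiremu ∩ Emeka: 11:10-16:35, 17:25-18:00.
Wiremu ∩ Emeka ∩ Ulla: 11:10-16:35.
Wiremu ∩ Emeka ∩ Ulla ∩ Zara: 11:10-14:40.
Wiremu ∩ Emeka ∩ Ulla ∩ Zara ∩ Hana: 11:10-14:40.
Wiremu ∩ Emeka ∩ Ulla ∩ Zara ∩ Hana ∩ Clara: 11:10-14:40.
Wiremu ∩ Emeka ∩ Ulla ∩ Zara ∩ Hana ∩ Clara ∩ Yosef: 11:10-14:40.
So the common availability across everyone is 11:10-14:40.
That's a single block of 210 minutes.

210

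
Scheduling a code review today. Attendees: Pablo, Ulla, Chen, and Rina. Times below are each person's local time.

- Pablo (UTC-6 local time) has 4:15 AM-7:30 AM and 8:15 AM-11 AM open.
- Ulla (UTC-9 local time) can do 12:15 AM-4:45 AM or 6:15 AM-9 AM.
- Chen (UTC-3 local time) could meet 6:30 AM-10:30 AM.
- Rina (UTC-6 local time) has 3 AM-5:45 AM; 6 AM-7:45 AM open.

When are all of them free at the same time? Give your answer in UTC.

Pablo in UTC: 10:15-13:30, 14:15-17:00 (add 6h to convert from UTC-6).
Ulla in UTC: 09:15-13:45, 15:15-18:00 (add 9h to convert from UTC-9).
Chen in UTC: 09:30-13:30 (add 3h to convert from UTC-3).
Rina in UTC: 09:00-11:45, 12:00-13:45 (add 6h to convert from UTC-6).
Pablo ∩ Ulla: 10:15-13:30, 15:15-17:00.
Pablo ∩ Ulla ∩ Chen: 10:15-13:30.
Pablo ∩ Ulla ∩ Chen ∩ Rina: 10:15-11:45, 12:00-13:30.

10:15-11:45, 12:00-13:30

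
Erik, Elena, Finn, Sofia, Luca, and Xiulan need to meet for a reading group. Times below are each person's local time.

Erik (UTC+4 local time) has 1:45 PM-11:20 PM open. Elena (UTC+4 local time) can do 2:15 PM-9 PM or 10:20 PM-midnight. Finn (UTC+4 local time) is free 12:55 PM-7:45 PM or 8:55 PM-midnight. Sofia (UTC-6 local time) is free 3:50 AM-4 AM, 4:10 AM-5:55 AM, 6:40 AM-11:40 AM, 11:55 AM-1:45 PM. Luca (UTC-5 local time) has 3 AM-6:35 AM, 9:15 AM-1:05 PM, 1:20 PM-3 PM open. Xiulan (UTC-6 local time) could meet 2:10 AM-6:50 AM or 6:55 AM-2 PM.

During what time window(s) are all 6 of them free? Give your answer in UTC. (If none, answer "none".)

10:15-11:35, 14:15-15:45, 16:55-17:00, 18:20-19:20

Erik in UTC: 09:45-19:20 (subtract 4h to convert from UTC+4).
Elena in UTC: 10:15-17:00, 18:20-20:00 (subtract 4h to convert from UTC+4).
Finn in UTC: 08:55-15:45, 16:55-20:00 (subtract 4h to convert from UTC+4).
Sofia in UTC: 09:50-10:00, 10:10-11:55, 12:40-17:40, 17:55-19:45 (add 6h to convert from UTC-6).
Luca in UTC: 08:00-11:35, 14:15-18:05, 18:20-20:00 (add 5h to convert from UTC-5).
Xiulan in UTC: 08:10-12:50, 12:55-20:00 (add 6h to convert from UTC-6).
Erik ∩ Elena: 10:15-17:00, 18:20-19:20.
Erik ∩ Elena ∩ Finn: 10:15-15:45, 16:55-17:00, 18:20-19:20.
Erik ∩ Elena ∩ Finn ∩ Sofia: 10:15-11:55, 12:40-15:45, 16:55-17:00, 18:20-19:20.
Erik ∩ Elena ∩ Finn ∩ Sofia ∩ Luca: 10:15-11:35, 14:15-15:45, 16:55-17:00, 18:20-19:20.
Erik ∩ Elena ∩ Finn ∩ Sofia ∩ Luca ∩ Xiulan: 10:15-11:35, 14:15-15:45, 16:55-17:00, 18:20-19:20.
So the common availability across everyone is 10:15-11:35, 14:15-15:45, 16:55-17:00, 18:20-19:20.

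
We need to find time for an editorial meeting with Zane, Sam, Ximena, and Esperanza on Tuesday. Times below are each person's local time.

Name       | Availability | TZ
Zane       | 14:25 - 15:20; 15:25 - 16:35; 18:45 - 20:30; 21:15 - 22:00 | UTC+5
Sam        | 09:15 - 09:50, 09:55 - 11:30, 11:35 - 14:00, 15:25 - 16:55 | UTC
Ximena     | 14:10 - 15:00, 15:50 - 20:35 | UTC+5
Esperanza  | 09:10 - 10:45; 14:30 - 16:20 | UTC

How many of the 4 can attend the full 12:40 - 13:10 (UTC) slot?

Zane in UTC: 09:25-10:20, 10:25-11:35, 13:45-15:30, 16:15-17:00 (subtract 5h to convert from UTC+5).
Sam in UTC: 09:15-09:50, 09:55-11:30, 11:35-14:00, 15:25-16:55.
Ximena in UTC: 09:10-10:00, 10:50-15:35 (subtract 5h to convert from UTC+5).
Esperanza in UTC: 09:10-10:45, 14:30-16:20.
Sam and Ximena can make the full 12:40-13:10 slot — that's 2.

2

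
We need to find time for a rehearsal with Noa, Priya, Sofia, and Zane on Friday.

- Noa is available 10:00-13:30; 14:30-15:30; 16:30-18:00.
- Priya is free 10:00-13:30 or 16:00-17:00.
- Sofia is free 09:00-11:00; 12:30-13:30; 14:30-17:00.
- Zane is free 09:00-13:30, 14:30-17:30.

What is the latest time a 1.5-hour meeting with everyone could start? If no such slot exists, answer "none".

none

Noa ∩ Priya: 10:00-13:30, 16:30-17:00.
Noa ∩ Priya ∩ Sofia: 10:00-11:00, 12:30-13:30, 16:30-17:00.
Noa ∩ Priya ∩ Sofia ∩ Zane: 10:00-11:00, 12:30-13:30, 16:30-17:00.
No common window is at least 90 minutes long.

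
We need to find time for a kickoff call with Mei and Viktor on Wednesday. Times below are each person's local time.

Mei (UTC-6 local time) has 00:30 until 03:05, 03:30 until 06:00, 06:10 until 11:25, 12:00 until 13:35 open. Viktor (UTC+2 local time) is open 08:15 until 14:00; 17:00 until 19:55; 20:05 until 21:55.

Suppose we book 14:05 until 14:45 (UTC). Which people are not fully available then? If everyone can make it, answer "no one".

Mei in UTC: 06:30-09:05, 09:30-12:00, 12:10-17:25, 18:00-19:35 (add 6h to convert from UTC-6).
Viktor in UTC: 06:15-12:00, 15:00-17:55, 18:05-19:55 (subtract 2h to convert from UTC+2).
Mei: free for 14:05-14:45. Viktor: not fully free for 14:05-14:45.

Viktor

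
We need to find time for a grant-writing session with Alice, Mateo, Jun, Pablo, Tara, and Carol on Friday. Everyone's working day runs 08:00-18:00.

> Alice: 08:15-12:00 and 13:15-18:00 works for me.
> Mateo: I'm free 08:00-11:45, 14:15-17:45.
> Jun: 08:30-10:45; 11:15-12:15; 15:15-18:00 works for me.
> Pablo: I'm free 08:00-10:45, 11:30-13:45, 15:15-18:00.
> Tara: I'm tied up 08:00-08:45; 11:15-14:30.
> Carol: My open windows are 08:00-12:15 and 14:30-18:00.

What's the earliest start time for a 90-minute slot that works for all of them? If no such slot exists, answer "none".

Alice free: 08:15-12:00, 13:15-18:00.
Mateo free: 08:00-11:45, 14:15-17:45.
Jun free: 08:30-10:45, 11:15-12:15, 15:15-18:00.
Pablo free: 08:00-10:45, 11:30-13:45, 15:15-18:00.
Tara free: 08:45-11:15, 14:30-18:00 (invert busy blocks within the working day).
Carol free: 08:00-12:15, 14:30-18:00.
Alice ∩ Mateo: 08:15-11:45, 14:15-17:45.
Alice ∩ Mateo ∩ Jun: 08:30-10:45, 11:15-11:45, 15:15-17:45.
Alice ∩ Mateo ∩ Jun ∩ Pablo: 08:30-10:45, 11:30-11:45, 15:15-17:45.
Alice ∩ Mateo ∩ Jun ∩ Pablo ∩ Tara: 08:45-10:45, 15:15-17:45.
Alice ∩ Mateo ∩ Jun ∩ Pablo ∩ Tara ∩ Carol: 08:45-10:45, 15:15-17:45.
The first common window of at least 90 minutes is 08:45-10:45, so the earliest start is 08:45.

08:45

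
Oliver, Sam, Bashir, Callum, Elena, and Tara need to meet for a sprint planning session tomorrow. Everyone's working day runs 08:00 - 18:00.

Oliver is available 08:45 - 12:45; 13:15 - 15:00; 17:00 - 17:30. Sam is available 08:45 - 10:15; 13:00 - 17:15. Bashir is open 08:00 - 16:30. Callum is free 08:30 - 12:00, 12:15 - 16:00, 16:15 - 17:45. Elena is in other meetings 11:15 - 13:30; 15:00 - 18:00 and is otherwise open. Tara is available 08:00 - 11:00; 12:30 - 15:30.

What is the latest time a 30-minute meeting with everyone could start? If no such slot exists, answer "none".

Oliver free: 08:45-12:45, 13:15-15:00, 17:00-17:30.
Sam free: 08:45-10:15, 13:00-17:15.
Bashir free: 08:00-16:30.
Callum free: 08:30-12:00, 12:15-16:00, 16:15-17:45.
Elena free: 08:00-11:15, 13:30-15:00 (invert busy blocks within the working day).
Tara free: 08:00-11:00, 12:30-15:30.
Oliver ∩ Sam: 08:45-10:15, 13:15-15:00, 17:00-17:15.
Oliver ∩ Sam ∩ Bashir: 08:45-10:15, 13:15-15:00.
Oliver ∩ Sam ∩ Bashir ∩ Callum: 08:45-10:15, 13:15-15:00.
Oliver ∩ Sam ∩ Bashir ∩ Callum ∩ Elena: 08:45-10:15, 13:30-15:00.
Oliver ∩ Sam ∩ Bashir ∩ Callum ∩ Elena ∩ Tara: 08:45-10:15, 13:30-15:00.
The last common window of at least 30 minutes is 13:30-15:00; a 30-minute meeting can start as late as 14:30 and still end by 15:00.

14:30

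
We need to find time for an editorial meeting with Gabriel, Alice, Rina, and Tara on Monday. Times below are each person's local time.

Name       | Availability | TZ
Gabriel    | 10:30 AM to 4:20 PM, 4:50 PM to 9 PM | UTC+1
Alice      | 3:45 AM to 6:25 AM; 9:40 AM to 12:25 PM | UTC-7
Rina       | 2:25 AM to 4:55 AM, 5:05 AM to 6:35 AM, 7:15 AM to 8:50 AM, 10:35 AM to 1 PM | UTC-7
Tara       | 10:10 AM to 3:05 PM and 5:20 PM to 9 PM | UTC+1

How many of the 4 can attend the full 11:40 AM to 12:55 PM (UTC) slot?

Gabriel in UTC: 09:30-15:20, 15:50-20:00 (subtract 1h to convert from UTC+1).
Alice in UTC: 10:45-13:25, 16:40-19:25 (add 7h to convert from UTC-7).
Rina in UTC: 09:25-11:55, 12:05-13:35, 14:15-15:50, 17:35-20:00 (add 7h to convert from UTC-7).
Tara in UTC: 09:10-14:05, 16:20-20:00 (subtract 1h to convert from UTC+1).
Gabriel, Alice, and Tara can make the full 11:40-12:55 slot — that's 3.

3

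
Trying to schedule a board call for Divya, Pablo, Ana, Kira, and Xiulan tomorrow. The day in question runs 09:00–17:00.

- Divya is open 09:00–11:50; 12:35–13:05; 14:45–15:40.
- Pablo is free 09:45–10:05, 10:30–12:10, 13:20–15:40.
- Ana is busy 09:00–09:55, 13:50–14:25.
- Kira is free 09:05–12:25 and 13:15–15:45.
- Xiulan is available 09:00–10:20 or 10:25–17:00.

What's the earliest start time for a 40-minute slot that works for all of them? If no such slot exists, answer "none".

Divya free: 09:00-11:50, 12:35-13:05, 14:45-15:40.
Pablo free: 09:45-10:05, 10:30-12:10, 13:20-15:40.
Ana free: 09:55-13:50, 14:25-17:00 (invert busy blocks within the working day).
Kira free: 09:05-12:25, 13:15-15:45.
Xiulan free: 09:00-10:20, 10:25-17:00.
Divya ∩ Pablo: 09:45-10:05, 10:30-11:50, 14:45-15:40.
Divya ∩ Pablo ∩ Ana: 09:55-10:05, 10:30-11:50, 14:45-15:40.
Divya ∩ Pablo ∩ Ana ∩ Kira: 09:55-10:05, 10:30-11:50, 14:45-15:40.
Divya ∩ Pablo ∩ Ana ∩ Kira ∩ Xiulan: 09:55-10:05, 10:30-11:50, 14:45-15:40.
The first common window of at least 40 minutes is 10:30-11:50, so the earliest start is 10:30.

10:30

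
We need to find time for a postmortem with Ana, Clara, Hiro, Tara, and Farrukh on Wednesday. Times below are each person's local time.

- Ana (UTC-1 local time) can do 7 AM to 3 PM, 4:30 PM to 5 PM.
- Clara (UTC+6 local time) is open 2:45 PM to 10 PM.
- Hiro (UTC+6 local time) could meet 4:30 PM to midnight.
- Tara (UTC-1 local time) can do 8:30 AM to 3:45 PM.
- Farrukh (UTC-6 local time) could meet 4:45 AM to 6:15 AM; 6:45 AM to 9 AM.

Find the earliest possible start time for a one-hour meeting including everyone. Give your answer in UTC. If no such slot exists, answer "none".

10:45

Ana in UTC: 08:00-16:00, 17:30-18:00 (add 1h to convert from UTC-1).
Clara in UTC: 08:45-16:00 (subtract 6h to convert from UTC+6).
Hiro in UTC: 10:30-18:00 (subtract 6h to convert from UTC+6).
Tara in UTC: 09:30-16:45 (add 1h to convert from UTC-1).
Farrukh in UTC: 10:45-12:15, 12:45-15:00 (add 6h to convert from UTC-6).
Ana ∩ Clara: 08:45-16:00.
Ana ∩ Clara ∩ Hiro: 10:30-16:00.
Ana ∩ Clara ∩ Hiro ∩ Tara: 10:30-16:00.
Ana ∩ Clara ∩ Hiro ∩ Tara ∩ Farrukh: 10:45-12:15, 12:45-15:00.
So the common availability across everyone is 10:45-12:15, 12:45-15:00.
The first common window of at least 60 minutes is 10:45-12:15, so the earliest start is 10:45.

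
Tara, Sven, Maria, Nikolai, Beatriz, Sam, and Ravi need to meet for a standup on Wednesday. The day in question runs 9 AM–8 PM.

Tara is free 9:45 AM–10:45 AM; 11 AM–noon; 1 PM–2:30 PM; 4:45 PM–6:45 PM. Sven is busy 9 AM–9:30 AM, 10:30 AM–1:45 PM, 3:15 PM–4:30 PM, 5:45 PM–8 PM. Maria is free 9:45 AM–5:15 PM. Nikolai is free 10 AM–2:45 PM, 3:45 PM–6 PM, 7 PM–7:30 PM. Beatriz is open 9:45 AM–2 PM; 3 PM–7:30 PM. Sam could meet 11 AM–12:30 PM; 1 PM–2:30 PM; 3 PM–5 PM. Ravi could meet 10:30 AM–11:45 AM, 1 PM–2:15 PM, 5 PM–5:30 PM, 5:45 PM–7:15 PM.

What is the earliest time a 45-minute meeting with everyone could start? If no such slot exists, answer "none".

none

Tara free: 09:45-10:45, 11:00-12:00, 13:00-14:30, 16:45-18:45.
Sven free: 09:30-10:30, 13:45-15:15, 16:30-17:45 (invert busy blocks within the working day).
Maria free: 09:45-17:15.
Nikolai free: 10:00-14:45, 15:45-18:00, 19:00-19:30.
Beatriz free: 09:45-14:00, 15:00-19:30.
Sam free: 11:00-12:30, 13:00-14:30, 15:00-17:00.
Ravi free: 10:30-11:45, 13:00-14:15, 17:00-17:30, 17:45-19:15.
Tara ∩ Sven: 09:45-10:30, 13:45-14:30, 16:45-17:45.
Tara ∩ Sven ∩ Maria: 09:45-10:30, 13:45-14:30, 16:45-17:15.
Tara ∩ Sven ∩ Maria ∩ Nikolai: 10:00-10:30, 13:45-14:30, 16:45-17:15.
Tara ∩ Sven ∩ Maria ∩ Nikolai ∩ Beatriz: 10:00-10:30, 13:45-14:00, 16:45-17:15.
Tara ∩ Sven ∩ Maria ∩ Nikolai ∩ Beatriz ∩ Sam: 13:45-14:00, 16:45-17:00.
Tara ∩ Sven ∩ Maria ∩ Nikolai ∩ Beatriz ∩ Sam ∩ Ravi: 13:45-14:00.
No common window is at least 45 minutes long.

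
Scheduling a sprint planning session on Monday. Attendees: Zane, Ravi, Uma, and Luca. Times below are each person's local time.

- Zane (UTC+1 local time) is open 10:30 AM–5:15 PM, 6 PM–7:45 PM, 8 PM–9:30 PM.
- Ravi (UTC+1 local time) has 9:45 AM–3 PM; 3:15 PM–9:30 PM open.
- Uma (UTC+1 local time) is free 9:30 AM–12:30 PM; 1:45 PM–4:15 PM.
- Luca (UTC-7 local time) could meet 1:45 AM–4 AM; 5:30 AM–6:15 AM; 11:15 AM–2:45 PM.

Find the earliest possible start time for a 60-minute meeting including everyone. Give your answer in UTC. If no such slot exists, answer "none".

09:30

Zane in UTC: 09:30-16:15, 17:00-18:45, 19:00-20:30 (subtract 1h to convert from UTC+1).
Ravi in UTC: 08:45-14:00, 14:15-20:30 (subtract 1h to convert from UTC+1).
Uma in UTC: 08:30-11:30, 12:45-15:15 (subtract 1h to convert from UTC+1).
Luca in UTC: 08:45-11:00, 12:30-13:15, 18:15-21:45 (add 7h to convert from UTC-7).
Zane ∩ Ravi: 09:30-14:00, 14:15-16:15, 17:00-18:45, 19:00-20:30.
Zane ∩ Ravi ∩ Uma: 09:30-11:30, 12:45-14:00, 14:15-15:15.
Zane ∩ Ravi ∩ Uma ∩ Luca: 09:30-11:00, 12:45-13:15.
The first common window of at least 60 minutes is 09:30-11:00, so the earliest start is 09:30.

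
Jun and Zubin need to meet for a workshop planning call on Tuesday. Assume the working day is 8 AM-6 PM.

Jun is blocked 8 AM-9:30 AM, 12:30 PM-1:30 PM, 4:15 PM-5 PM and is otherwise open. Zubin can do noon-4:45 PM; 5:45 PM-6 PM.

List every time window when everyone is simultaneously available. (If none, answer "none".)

Jun free: 09:30-12:30, 13:30-16:15, 17:00-18:00 (invert busy blocks within the working day).
Zubin free: 12:00-16:45, 17:45-18:00.
Jun ∩ Zubin: 12:00-12:30, 13:30-16:15, 17:45-18:00.

12:00-12:30, 13:30-16:15, 17:45-18:00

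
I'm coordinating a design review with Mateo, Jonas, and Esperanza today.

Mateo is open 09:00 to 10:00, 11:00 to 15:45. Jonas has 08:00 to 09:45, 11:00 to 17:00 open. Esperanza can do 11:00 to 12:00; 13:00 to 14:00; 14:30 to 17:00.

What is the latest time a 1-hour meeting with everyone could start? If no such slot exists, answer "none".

14:45

Mateo ∩ Jonas: 09:00-09:45, 11:00-15:45.
Mateo ∩ Jonas ∩ Esperanza: 11:00-12:00, 13:00-14:00, 14:30-15:45.
The last common window of at least 60 minutes is 14:30-15:45; a 60-minute meeting can start as late as 14:45 and still end by 15:45.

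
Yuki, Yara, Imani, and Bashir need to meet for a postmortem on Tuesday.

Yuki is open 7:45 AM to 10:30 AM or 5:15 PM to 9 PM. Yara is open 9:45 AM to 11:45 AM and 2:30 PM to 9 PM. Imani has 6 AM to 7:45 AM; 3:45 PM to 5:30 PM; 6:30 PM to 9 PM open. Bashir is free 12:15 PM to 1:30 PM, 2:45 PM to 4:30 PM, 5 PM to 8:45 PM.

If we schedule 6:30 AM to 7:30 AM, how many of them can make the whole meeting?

Imani can make the full 06:30-07:30 slot — that's 1.

1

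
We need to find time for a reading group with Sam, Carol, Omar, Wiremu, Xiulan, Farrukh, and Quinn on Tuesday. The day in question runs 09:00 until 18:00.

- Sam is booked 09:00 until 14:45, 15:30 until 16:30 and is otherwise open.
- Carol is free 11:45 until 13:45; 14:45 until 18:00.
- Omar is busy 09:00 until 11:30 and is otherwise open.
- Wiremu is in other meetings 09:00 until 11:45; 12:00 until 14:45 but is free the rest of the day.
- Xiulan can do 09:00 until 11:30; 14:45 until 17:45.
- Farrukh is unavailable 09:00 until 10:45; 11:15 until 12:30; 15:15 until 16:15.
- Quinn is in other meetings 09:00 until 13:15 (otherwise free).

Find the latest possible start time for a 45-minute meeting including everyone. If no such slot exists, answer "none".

17:00

Sam free: 14:45-15:30, 16:30-18:00 (invert busy blocks within the working day).
Carol free: 11:45-13:45, 14:45-18:00.
Omar free: 11:30-18:00 (invert busy blocks within the working day).
Wiremu free: 11:45-12:00, 14:45-18:00 (invert busy blocks within the working day).
Xiulan free: 09:00-11:30, 14:45-17:45.
Farrukh free: 10:45-11:15, 12:30-15:15, 16:15-18:00 (invert busy blocks within the working day).
Quinn free: 13:15-18:00 (invert busy blocks within the working day).
Sam ∩ Carol: 14:45-15:30, 16:30-18:00.
Sam ∩ Carol ∩ Omar: 14:45-15:30, 16:30-18:00.
Sam ∩ Carol ∩ Omar ∩ Wiremu: 14:45-15:30, 16:30-18:00.
Sam ∩ Carol ∩ Omar ∩ Wiremu ∩ Xiulan: 14:45-15:30, 16:30-17:45.
Sam ∩ Carol ∩ Omar ∩ Wiremu ∩ Xiulan ∩ Farrukh: 14:45-15:15, 16:30-17:45.
Sam ∩ Carol ∩ Omar ∩ Wiremu ∩ Xiulan ∩ Farrukh ∩ Quinn: 14:45-15:15, 16:30-17:45.
The last common window of at least 45 minutes is 16:30-17:45; a 45-minute meeting can start as late as 17:00 and still end by 17:45.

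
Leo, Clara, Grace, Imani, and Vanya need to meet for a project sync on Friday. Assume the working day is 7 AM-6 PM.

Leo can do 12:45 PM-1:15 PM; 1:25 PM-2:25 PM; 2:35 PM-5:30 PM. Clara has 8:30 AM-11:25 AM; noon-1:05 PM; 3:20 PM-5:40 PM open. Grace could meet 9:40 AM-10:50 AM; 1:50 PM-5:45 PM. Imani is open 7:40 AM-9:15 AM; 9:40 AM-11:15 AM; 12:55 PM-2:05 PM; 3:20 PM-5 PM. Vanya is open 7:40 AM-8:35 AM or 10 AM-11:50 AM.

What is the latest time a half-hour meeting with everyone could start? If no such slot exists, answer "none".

Leo ∩ Clara: 12:45-13:05, 15:20-17:30.
Leo ∩ Clara ∩ Grace: 15:20-17:30.
Leo ∩ Clara ∩ Grace ∩ Imani: 15:20-17:00.
Leo ∩ Clara ∩ Grace ∩ Imani ∩ Vanya: ∅.
There is no time when everyone is free.
No common window is at least 30 minutes long.

none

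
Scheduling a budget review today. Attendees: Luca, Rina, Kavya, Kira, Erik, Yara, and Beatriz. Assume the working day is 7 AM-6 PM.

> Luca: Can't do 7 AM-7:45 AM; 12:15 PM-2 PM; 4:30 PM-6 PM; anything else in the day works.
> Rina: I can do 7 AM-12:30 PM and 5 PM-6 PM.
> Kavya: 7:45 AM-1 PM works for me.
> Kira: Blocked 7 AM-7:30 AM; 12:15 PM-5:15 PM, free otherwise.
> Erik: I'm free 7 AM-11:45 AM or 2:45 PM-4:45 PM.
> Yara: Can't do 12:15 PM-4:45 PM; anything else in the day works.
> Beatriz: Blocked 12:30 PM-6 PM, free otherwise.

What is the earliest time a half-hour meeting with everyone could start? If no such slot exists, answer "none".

07:45

Luca free: 07:45-12:15, 14:00-16:30 (invert busy blocks within the working day).
Rina free: 07:00-12:30, 17:00-18:00.
Kavya free: 07:45-13:00.
Kira free: 07:30-12:15, 17:15-18:00 (invert busy blocks within the working day).
Erik free: 07:00-11:45, 14:45-16:45.
Yara free: 07:00-12:15, 16:45-18:00 (invert busy blocks within the working day).
Beatriz free: 07:00-12:30 (invert busy blocks within the working day).
Luca ∩ Rina: 07:45-12:15.
Luca ∩ Rina ∩ Kavya: 07:45-12:15.
Luca ∩ Rina ∩ Kavya ∩ Kira: 07:45-12:15.
Luca ∩ Rina ∩ Kavya ∩ Kira ∩ Erik: 07:45-11:45.
Luca ∩ Rina ∩ Kavya ∩ Kira ∩ Erik ∩ Yara: 07:45-11:45.
Luca ∩ Rina ∩ Kavya ∩ Kira ∩ Erik ∩ Yara ∩ Beatriz: 07:45-11:45.
The first common window of at least 30 minutes is 07:45-11:45, so the earliest start is 07:45.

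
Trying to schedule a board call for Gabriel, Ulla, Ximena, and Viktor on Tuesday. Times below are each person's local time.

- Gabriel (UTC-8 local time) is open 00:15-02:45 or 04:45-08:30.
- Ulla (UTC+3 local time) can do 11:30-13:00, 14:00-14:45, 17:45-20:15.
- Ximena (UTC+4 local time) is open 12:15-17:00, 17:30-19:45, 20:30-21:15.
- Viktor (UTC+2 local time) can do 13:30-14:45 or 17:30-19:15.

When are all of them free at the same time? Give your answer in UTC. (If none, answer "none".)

Gabriel in UTC: 08:15-10:45, 12:45-16:30 (add 8h to convert from UTC-8).
Ulla in UTC: 08:30-10:00, 11:00-11:45, 14:45-17:15 (subtract 3h to convert from UTC+3).
Ximena in UTC: 08:15-13:00, 13:30-15:45, 16:30-17:15 (subtract 4h to convert from UTC+4).
Viktor in UTC: 11:30-12:45, 15:30-17:15 (subtract 2h to convert from UTC+2).
Gabriel ∩ Ulla: 08:30-10:00, 14:45-16:30.
Gabriel ∩ Ulla ∩ Ximena: 08:30-10:00, 14:45-15:45.
Gabriel ∩ Ulla ∩ Ximena ∩ Viktor: 15:30-15:45.

15:30-15:45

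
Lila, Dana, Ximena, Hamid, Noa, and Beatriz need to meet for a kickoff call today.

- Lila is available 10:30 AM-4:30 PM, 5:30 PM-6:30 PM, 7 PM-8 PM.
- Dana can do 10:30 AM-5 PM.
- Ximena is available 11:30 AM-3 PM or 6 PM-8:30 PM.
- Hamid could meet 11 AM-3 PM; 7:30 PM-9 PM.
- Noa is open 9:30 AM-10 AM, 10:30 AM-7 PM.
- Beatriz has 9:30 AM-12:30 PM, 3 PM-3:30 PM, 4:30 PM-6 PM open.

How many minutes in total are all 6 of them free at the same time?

Lila ∩ Dana: 10:30-16:30.
Lila ∩ Dana ∩ Ximena: 11:30-15:00.
Lila ∩ Dana ∩ Ximena ∩ Hamid: 11:30-15:00.
Lila ∩ Dana ∩ Ximena ∩ Hamid ∩ Noa: 11:30-15:00.
Lila ∩ Dana ∩ Ximena ∩ Hamid ∩ Noa ∩ Beatriz: 11:30-12:30.
That's a single block of 60 minutes.

60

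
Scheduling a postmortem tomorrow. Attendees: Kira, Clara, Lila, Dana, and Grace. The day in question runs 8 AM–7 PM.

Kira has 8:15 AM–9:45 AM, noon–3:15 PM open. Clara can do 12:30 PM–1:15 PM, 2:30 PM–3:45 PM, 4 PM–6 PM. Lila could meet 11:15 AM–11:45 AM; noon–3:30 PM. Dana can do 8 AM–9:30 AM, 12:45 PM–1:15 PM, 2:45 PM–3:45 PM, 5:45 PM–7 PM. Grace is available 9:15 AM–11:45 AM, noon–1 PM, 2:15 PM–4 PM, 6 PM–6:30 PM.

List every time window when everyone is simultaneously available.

12:45-13:00, 14:45-15:15

Kira ∩ Clara: 12:30-13:15, 14:30-15:15.
Kira ∩ Clara ∩ Lila: 12:30-13:15, 14:30-15:15.
Kira ∩ Clara ∩ Lila ∩ Dana: 12:45-13:15, 14:45-15:15.
Kira ∩ Clara ∩ Lila ∩ Dana ∩ Grace: 12:45-13:00, 14:45-15:15.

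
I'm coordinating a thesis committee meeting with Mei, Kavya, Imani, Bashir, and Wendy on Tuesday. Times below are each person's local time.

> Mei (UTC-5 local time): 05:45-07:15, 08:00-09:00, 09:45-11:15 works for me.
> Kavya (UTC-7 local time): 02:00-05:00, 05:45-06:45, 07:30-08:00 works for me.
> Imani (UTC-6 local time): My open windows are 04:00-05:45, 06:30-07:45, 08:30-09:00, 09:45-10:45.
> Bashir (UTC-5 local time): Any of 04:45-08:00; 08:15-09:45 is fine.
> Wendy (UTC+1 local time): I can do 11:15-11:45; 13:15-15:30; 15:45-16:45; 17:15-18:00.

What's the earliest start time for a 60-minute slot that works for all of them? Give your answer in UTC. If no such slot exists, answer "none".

Mei in UTC: 10:45-12:15, 13:00-14:00, 14:45-16:15 (add 5h to convert from UTC-5).
Kavya in UTC: 09:00-12:00, 12:45-13:45, 14:30-15:00 (add 7h to convert from UTC-7).
Imani in UTC: 10:00-11:45, 12:30-13:45, 14:30-15:00, 15:45-16:45 (add 6h to convert from UTC-6).
Bashir in UTC: 09:45-13:00, 13:15-14:45 (add 5h to convert from UTC-5).
Wendy in UTC: 10:15-10:45, 12:15-14:30, 14:45-15:45, 16:15-17:00 (subtract 1h to convert from UTC+1).
Mei ∩ Kavya: 10:45-12:00, 13:00-13:45, 14:45-15:00.
Mei ∩ Kavya ∩ Imani: 10:45-11:45, 13:00-13:45, 14:45-15:00.
Mei ∩ Kavya ∩ Imani ∩ Bashir: 10:45-11:45, 13:15-13:45.
Mei ∩ Kavya ∩ Imani ∩ Bashir ∩ Wendy: 13:15-13:45.
So the common availability across everyone is 13:15-13:45.
No common window is at least 60 minutes long.

none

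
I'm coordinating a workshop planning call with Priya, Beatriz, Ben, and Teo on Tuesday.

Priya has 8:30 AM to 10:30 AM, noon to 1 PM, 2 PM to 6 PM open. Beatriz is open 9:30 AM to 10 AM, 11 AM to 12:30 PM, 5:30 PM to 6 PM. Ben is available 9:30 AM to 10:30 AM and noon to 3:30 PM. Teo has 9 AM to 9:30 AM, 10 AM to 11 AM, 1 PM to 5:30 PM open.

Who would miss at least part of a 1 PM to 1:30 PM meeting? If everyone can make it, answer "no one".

Beatriz, Priya

Priya: not fully free for 13:00-13:30. Beatriz: not fully free for 13:00-13:30. Ben: free for 13:00-13:30. Teo: free for 13:00-13:30.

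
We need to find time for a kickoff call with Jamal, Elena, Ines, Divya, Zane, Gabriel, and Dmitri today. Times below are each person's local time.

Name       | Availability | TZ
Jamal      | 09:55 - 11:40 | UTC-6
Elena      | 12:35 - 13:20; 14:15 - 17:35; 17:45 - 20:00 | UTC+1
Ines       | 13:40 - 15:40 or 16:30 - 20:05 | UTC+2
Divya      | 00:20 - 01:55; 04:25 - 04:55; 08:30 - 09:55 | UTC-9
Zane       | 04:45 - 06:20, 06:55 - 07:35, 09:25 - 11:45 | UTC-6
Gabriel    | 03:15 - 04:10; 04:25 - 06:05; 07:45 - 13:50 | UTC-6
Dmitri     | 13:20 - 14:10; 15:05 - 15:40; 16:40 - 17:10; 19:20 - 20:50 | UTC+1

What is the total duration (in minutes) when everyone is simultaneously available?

0

Jamal in UTC: 15:55-17:40 (add 6h to convert from UTC-6).
Elena in UTC: 11:35-12:20, 13:15-16:35, 16:45-19:00 (subtract 1h to convert from UTC+1).
Ines in UTC: 11:40-13:40, 14:30-18:05 (subtract 2h to convert from UTC+2).
Divya in UTC: 09:20-10:55, 13:25-13:55, 17:30-18:55 (add 9h to convert from UTC-9).
Zane in UTC: 10:45-12:20, 12:55-13:35, 15:25-17:45 (add 6h to convert from UTC-6).
Gabriel in UTC: 09:15-10:10, 10:25-12:05, 13:45-19:50 (add 6h to convert from UTC-6).
Dmitri in UTC: 12:20-13:10, 14:05-14:40, 15:40-16:10, 18:20-19:50 (subtract 1h to convert from UTC+1).
Jamal ∩ Elena: 15:55-16:35, 16:45-17:40.
Jamal ∩ Elena ∩ Ines: 15:55-16:35, 16:45-17:40.
Jamal ∩ Elena ∩ Ines ∩ Divya: 17:30-17:40.
Jamal ∩ Elena ∩ Ines ∩ Divya ∩ Zane: 17:30-17:40.
Jamal ∩ Elena ∩ Ines ∩ Divya ∩ Zane ∩ Gabriel: 17:30-17:40.
Jamal ∩ Elena ∩ Ines ∩ Divya ∩ Zane ∩ Gabriel ∩ Dmitri: ∅.
There is no time when everyone is free.
There is no common window, so the total is 0 minutes.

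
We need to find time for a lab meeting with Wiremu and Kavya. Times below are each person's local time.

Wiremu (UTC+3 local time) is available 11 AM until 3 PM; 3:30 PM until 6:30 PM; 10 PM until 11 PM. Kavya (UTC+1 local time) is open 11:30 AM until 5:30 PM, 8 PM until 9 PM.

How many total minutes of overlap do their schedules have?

330

Wiremu in UTC: 08:00-12:00, 12:30-15:30, 19:00-20:00 (subtract 3h to convert from UTC+3).
Kavya in UTC: 10:30-16:30, 19:00-20:00 (subtract 1h to convert from UTC+1).
Wiremu ∩ Kavya: 10:30-12:00, 12:30-15:30, 19:00-20:00.
Summing the common windows: 90 + 180 + 60 = 330 minutes.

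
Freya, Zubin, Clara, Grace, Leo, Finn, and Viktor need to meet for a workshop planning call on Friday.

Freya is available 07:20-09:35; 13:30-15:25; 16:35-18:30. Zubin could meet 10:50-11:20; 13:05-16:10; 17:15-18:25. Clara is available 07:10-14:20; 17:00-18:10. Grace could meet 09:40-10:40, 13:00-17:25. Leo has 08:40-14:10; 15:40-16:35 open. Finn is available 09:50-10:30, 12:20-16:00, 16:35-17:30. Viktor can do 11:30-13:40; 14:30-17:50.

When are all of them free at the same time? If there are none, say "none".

13:30-13:40

Freya ∩ Zubin: 13:30-15:25, 17:15-18:25.
Freya ∩ Zubin ∩ Clara: 13:30-14:20, 17:15-18:10.
Freya ∩ Zubin ∩ Clara ∩ Grace: 13:30-14:20, 17:15-17:25.
Freya ∩ Zubin ∩ Clara ∩ Grace ∩ Leo: 13:30-14:10.
Freya ∩ Zubin ∩ Clara ∩ Grace ∩ Leo ∩ Finn: 13:30-14:10.
Freya ∩ Zubin ∩ Clara ∩ Grace ∩ Leo ∩ Finn ∩ Viktor: 13:30-13:40.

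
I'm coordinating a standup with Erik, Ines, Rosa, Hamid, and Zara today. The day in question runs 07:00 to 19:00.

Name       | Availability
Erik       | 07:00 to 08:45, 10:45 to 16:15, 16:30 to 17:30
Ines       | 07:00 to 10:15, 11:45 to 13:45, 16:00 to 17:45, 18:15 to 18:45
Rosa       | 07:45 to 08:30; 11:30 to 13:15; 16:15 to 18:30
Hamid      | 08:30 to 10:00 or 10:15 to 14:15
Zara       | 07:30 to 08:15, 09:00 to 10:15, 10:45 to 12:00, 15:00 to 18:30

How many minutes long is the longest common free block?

15

Erik ∩ Ines: 07:00-08:45, 11:45-13:45, 16:00-16:15, 16:30-17:30.
Erik ∩ Ines ∩ Rosa: 07:45-08:30, 11:45-13:15, 16:30-17:30.
Erik ∩ Ines ∩ Rosa ∩ Hamid: 11:45-13:15.
Erik ∩ Ines ∩ Rosa ∩ Hamid ∩ Zara: 11:45-12:00.
Those are the intersection windows.
The longest is 11:45-12:00 at 15 minutes.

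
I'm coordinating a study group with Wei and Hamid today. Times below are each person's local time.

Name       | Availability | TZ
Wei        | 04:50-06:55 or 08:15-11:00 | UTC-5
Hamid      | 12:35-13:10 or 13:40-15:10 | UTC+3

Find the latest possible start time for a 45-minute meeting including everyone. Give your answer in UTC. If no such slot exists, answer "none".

Wei in UTC: 09:50-11:55, 13:15-16:00 (add 5h to convert from UTC-5).
Hamid in UTC: 09:35-10:10, 10:40-12:10 (subtract 3h to convert from UTC+3).
Wei ∩ Hamid: 09:50-10:10, 10:40-11:55.
Those are the intersection windows.
The last common window of at least 45 minutes is 10:40-11:55; a 45-minute meeting can start as late as 11:10 and still end by 11:55.

11:10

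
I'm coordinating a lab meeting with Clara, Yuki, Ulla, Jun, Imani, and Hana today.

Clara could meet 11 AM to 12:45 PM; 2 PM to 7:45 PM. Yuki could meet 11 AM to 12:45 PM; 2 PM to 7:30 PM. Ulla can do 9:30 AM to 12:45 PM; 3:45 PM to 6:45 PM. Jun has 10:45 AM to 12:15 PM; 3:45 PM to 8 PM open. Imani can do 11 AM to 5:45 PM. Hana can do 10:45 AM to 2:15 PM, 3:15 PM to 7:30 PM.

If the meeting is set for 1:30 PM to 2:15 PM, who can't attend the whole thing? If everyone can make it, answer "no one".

Clara, Jun, Ulla, Yuki

Clara: not fully free for 13:30-14:15. Yuki: not fully free for 13:30-14:15. Ulla: not fully free for 13:30-14:15. Jun: not fully free for 13:30-14:15. Imani: free for 13:30-14:15. Hana: free for 13:30-14:15.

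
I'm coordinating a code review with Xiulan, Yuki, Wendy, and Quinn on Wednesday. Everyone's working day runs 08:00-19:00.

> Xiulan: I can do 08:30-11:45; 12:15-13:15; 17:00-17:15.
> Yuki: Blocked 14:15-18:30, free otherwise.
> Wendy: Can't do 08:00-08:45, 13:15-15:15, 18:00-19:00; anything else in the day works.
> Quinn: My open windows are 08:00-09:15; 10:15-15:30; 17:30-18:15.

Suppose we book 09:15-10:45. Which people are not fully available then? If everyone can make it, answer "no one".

Quinn

Xiulan free: 08:30-11:45, 12:15-13:15, 17:00-17:15.
Yuki free: 08:00-14:15, 18:30-19:00 (invert busy blocks within the working day).
Wendy free: 08:45-13:15, 15:15-18:00 (invert busy blocks within the working day).
Quinn free: 08:00-09:15, 10:15-15:30, 17:30-18:15.
Xiulan: free for 09:15-10:45. Yuki: free for 09:15-10:45. Wendy: free for 09:15-10:45. Quinn: not fully free for 09:15-10:45.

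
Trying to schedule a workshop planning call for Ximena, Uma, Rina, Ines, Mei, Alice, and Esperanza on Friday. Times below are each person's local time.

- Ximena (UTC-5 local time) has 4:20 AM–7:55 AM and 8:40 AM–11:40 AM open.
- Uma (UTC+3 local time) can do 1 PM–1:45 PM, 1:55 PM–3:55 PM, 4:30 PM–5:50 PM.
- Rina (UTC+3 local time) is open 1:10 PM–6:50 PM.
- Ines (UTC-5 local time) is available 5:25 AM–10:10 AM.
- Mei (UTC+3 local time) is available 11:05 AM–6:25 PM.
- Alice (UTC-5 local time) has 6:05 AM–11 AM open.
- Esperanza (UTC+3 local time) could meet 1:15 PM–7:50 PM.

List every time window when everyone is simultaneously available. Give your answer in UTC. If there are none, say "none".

11:05-12:55, 13:40-14:50

Ximena in UTC: 09:20-12:55, 13:40-16:40 (add 5h to convert from UTC-5).
Uma in UTC: 10:00-10:45, 10:55-12:55, 13:30-14:50 (subtract 3h to convert from UTC+3).
Rina in UTC: 10:10-15:50 (subtract 3h to convert from UTC+3).
Ines in UTC: 10:25-15:10 (add 5h to convert from UTC-5).
Mei in UTC: 08:05-15:25 (subtract 3h to convert from UTC+3).
Alice in UTC: 11:05-16:00 (add 5h to convert from UTC-5).
Esperanza in UTC: 10:15-16:50 (subtract 3h to convert from UTC+3).
Ximena ∩ Uma: 10:00-10:45, 10:55-12:55, 13:40-14:50.
Ximena ∩ Uma ∩ Rina: 10:10-10:45, 10:55-12:55, 13:40-14:50.
Ximena ∩ Uma ∩ Rina ∩ Ines: 10:25-10:45, 10:55-12:55, 13:40-14:50.
Ximena ∩ Uma ∩ Rina ∩ Ines ∩ Mei: 10:25-10:45, 10:55-12:55, 13:40-14:50.
Ximena ∩ Uma ∩ Rina ∩ Ines ∩ Mei ∩ Alice: 11:05-12:55, 13:40-14:50.
Ximena ∩ Uma ∩ Rina ∩ Ines ∩ Mei ∩ Alice ∩ Esperanza: 11:05-12:55, 13:40-14:50.
Those are the intersection windows.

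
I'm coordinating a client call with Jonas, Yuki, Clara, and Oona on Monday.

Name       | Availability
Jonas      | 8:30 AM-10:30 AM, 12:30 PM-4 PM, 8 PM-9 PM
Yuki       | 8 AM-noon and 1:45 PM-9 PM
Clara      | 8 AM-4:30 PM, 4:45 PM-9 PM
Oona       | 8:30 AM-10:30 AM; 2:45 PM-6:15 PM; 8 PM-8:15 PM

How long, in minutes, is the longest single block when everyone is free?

Jonas ∩ Yuki: 08:30-10:30, 13:45-16:00, 20:00-21:00.
Jonas ∩ Yuki ∩ Clara: 08:30-10:30, 13:45-16:00, 20:00-21:00.
Jonas ∩ Yuki ∩ Clara ∩ Oona: 08:30-10:30, 14:45-16:00, 20:00-20:15.
So the common availability across everyone is 08:30-10:30, 14:45-16:00, 20:00-20:15.
The longest is 08:30-10:30 at 120 minutes.

120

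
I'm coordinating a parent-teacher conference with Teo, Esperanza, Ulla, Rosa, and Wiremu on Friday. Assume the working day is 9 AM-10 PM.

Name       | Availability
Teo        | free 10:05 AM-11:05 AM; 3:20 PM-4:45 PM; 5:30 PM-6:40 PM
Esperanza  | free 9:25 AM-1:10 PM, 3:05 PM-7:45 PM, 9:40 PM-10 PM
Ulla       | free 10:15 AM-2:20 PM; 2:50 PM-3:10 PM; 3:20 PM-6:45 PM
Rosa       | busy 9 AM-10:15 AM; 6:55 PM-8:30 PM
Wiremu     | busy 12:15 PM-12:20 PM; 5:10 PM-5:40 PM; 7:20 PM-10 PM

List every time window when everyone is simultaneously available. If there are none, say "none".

10:15-11:05, 15:20-16:45, 17:40-18:40

Teo free: 10:05-11:05, 15:20-16:45, 17:30-18:40.
Esperanza free: 09:25-13:10, 15:05-19:45, 21:40-22:00.
Ulla free: 10:15-14:20, 14:50-15:10, 15:20-18:45.
Rosa free: 10:15-18:55, 20:30-22:00 (invert busy blocks within the working day).
Wiremu free: 09:00-12:15, 12:20-17:10, 17:40-19:20 (invert busy blocks within the working day).
Teo ∩ Esperanza: 10:05-11:05, 15:20-16:45, 17:30-18:40.
Teo ∩ Esperanza ∩ Ulla: 10:15-11:05, 15:20-16:45, 17:30-18:40.
Teo ∩ Esperanza ∩ Ulla ∩ Rosa: 10:15-11:05, 15:20-16:45, 17:30-18:40.
Teo ∩ Esperanza ∩ Ulla ∩ Rosa ∩ Wiremu: 10:15-11:05, 15:20-16:45, 17:40-18:40.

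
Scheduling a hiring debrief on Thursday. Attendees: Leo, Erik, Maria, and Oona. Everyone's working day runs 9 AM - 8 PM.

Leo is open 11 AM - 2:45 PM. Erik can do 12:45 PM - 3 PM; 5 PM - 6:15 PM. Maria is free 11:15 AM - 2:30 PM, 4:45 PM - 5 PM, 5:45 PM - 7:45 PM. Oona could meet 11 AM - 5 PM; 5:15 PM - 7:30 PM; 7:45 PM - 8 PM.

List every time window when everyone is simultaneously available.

12:45-14:30

Leo ∩ Erik: 12:45-14:45.
Leo ∩ Erik ∩ Maria: 12:45-14:30.
Leo ∩ Erik ∩ Maria ∩ Oona: 12:45-14:30.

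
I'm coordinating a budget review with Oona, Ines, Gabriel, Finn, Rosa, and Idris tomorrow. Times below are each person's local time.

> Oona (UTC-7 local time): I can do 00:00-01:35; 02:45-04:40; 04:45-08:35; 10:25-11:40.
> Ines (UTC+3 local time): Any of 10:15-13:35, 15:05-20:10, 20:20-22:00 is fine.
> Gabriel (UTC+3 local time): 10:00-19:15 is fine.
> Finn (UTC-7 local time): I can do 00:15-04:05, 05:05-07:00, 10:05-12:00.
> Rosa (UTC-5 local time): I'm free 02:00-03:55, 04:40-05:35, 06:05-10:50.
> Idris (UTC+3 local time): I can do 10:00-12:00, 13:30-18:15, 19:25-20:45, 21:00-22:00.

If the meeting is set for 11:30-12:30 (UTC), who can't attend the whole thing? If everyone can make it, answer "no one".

Finn, Ines, Oona

Oona in UTC: 07:00-08:35, 09:45-11:40, 11:45-15:35, 17:25-18:40 (add 7h to convert from UTC-7).
Ines in UTC: 07:15-10:35, 12:05-17:10, 17:20-19:00 (subtract 3h to convert from UTC+3).
Gabriel in UTC: 07:00-16:15 (subtract 3h to convert from UTC+3).
Finn in UTC: 07:15-11:05, 12:05-14:00, 17:05-19:00 (add 7h to convert from UTC-7).
Rosa in UTC: 07:00-08:55, 09:40-10:35, 11:05-15:50 (add 5h to convert from UTC-5).
Idris in UTC: 07:00-09:00, 10:30-15:15, 16:25-17:45, 18:00-19:00 (subtract 3h to convert from UTC+3).
Oona: not fully free for 11:30-12:30. Ines: not fully free for 11:30-12:30. Gabriel: free for 11:30-12:30. Finn: not fully free for 11:30-12:30. Rosa: free for 11:30-12:30. Idris: free for 11:30-12:30.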